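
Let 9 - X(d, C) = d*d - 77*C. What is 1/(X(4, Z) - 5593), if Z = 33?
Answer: -1/3059 ≈ -0.00032690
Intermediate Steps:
X(d, C) = 9 - d² + 77*C (X(d, C) = 9 - (d*d - 77*C) = 9 - (d² - 77*C) = 9 + (-d² + 77*C) = 9 - d² + 77*C)
1/(X(4, Z) - 5593) = 1/((9 - 1*4² + 77*33) - 5593) = 1/((9 - 1*16 + 2541) - 5593) = 1/((9 - 16 + 2541) - 5593) = 1/(2534 - 5593) = 1/(-3059) = -1/3059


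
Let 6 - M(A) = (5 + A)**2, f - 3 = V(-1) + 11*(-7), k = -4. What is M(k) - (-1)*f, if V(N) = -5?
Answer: -74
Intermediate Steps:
f = -79 (f = 3 + (-5 + 11*(-7)) = 3 + (-5 - 77) = 3 - 82 = -79)
M(A) = 6 - (5 + A)**2
M(k) - (-1)*f = (6 - (5 - 4)**2) - (-1)*(-79) = (6 - 1*1**2) - 1*79 = (6 - 1*1) - 79 = (6 - 1) - 79 = 5 - 79 = -74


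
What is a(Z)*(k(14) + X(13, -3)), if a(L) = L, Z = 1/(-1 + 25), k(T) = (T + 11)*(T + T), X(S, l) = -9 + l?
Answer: 86/3 ≈ 28.667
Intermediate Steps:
k(T) = 2*T*(11 + T) (k(T) = (11 + T)*(2*T) = 2*T*(11 + T))
Z = 1/24 ≈ 0.041667
a(Z)*(k(14) + X(13, -3)) = (2*14*(11 + 14) + (-9 - 3))/24 = (2*14*25 - 12)/24 = (700 - 12)/24 = (1/24)*688 = 86/3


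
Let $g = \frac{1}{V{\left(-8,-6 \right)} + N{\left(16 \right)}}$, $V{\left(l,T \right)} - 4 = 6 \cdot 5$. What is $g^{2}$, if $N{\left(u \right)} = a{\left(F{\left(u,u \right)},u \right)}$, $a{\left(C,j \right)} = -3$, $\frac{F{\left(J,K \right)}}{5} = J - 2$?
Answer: $\frac{1}{961} \approx 0.0010406$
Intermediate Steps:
$F{\left(J,K \right)} = -10 + 5 J$ ($F{\left(J,K \right)} = 5 \left(J - 2\right) = 5 \left(-2 + J\right) = -10 + 5 J$)
$N{\left(u \right)} = -3$
$V{\left(l,T \right)} = 34$ ($V{\left(l,T \right)} = 4 + 6 \cdot 5 = 4 + 30 = 34$)
$g = \frac{1}{31}$ ($g = \frac{1}{34 - 3} = \frac{1}{31} \approx 0.032258$)
$g^{2} = \left(\frac{1}{31}\right)^{2} = \frac{1}{961}$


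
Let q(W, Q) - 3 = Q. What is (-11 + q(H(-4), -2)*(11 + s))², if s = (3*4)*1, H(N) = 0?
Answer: 144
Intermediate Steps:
s = 12 (s = 12*1 = 12)
q(W, Q) = 3 + Q
(-11 + q(H(-4), -2)*(11 + s))² = (-11 + (3 - 2)*(11 + 12))² = (-11 + 1*23)² = (-11 + 23)² = 12² = 144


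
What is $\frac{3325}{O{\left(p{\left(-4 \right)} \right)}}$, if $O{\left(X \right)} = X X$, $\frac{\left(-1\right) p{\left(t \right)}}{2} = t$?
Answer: $\frac{3325}{64} \approx 51.953$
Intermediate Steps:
$p{\left(t \right)} = - 2 t$
$O{\left(X \right)} = X^{2}$
$\frac{3325}{O{\left(p{\left(-4 \right)} \right)}} = \frac{3325}{\left(\left(-2\right) \left(-4\right)\right)^{2}} = \frac{3325}{8^{2}} = \frac{3325}{64}$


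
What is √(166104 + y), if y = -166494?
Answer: I*√390 ≈ 19.748*I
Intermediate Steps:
√(166104 + y) = √(166104 - 166494) = √(-390) = I*√390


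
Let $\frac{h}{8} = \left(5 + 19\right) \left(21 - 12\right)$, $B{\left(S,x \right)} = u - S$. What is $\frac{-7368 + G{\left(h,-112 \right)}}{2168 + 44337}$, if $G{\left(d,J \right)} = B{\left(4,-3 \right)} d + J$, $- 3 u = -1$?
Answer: $- \frac{13816}{46505} \approx -0.29709$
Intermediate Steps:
$u = \frac{1}{3}$ ($u = \left(- \frac{1}{3}\right) \left(-1\right) = \frac{1}{3} \approx 0.33333$)
$B{\left(S,x \right)} = \frac{1}{3} - S$
$h = 1728$ ($h = 8 \left(5 + 19\right) \left(21 - 12\right) = 8 \cdot 24 \cdot 9 = 8 \cdot 216 = 1728$)
$G{\left(d,J \right)} = J - \frac{11 d}{3}$ ($G{\left(d,J \right)} = \left(\frac{1}{3} - 4\right) d + J = - \frac{11 d}{3} + J = J - \frac{11 d}{3}$)
$\frac{-7368 + G{\left(h,-112 \right)}}{2168 + 44337} = \frac{-7368 - 6448}{2168 + 44337} = \frac{-7368 - 6448}{46505} = \left(-7368 - 6448\right) \frac{1}{46505} = \left(-13816\right) \frac{1}{46505} = - \frac{13816}{46505}$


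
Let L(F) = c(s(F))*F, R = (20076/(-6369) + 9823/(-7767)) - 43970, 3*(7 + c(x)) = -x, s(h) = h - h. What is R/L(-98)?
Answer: -103587022109/1615955418 ≈ -64.103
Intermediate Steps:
s(h) = 0
c(x) = -7 - x/3 (c(x) = -7 + (-x)/3 = -7 - x/3)
R = -725109154763/16489341 (R = (20076*(-1/6369) + 9823*(-1/7767)) - 43970 = (-6692/2123 - 9823/7767) - 43970 = -72830993/16489341 - 43970 = -725109154763/16489341 ≈ -43974.)
L(F) = -7*F (L(F) = (-7 - 1/3*0)*F = (-7 + 0)*F = -7*F)
R/L(-98) = -725109154763/(16489341*((-7*(-98)))) = -725109154763/16489341/686 = -725109154763/16489341*1/686 = -103587022109/1615955418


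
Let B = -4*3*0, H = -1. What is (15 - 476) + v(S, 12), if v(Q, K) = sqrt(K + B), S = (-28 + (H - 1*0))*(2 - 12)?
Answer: -461 + 2*sqrt(3) ≈ -457.54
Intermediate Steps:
B = 0 (B = -12*0 = 0)
S = 290 (S = (-28 + (-1 - 1*0))*(2 - 12) = (-28 + (-1 + 0))*(-10) = (-28 - 1)*(-10) = -29*(-10) = 290)
v(Q, K) = sqrt(K) (v(Q, K) = sqrt(K + 0) = sqrt(K))
(15 - 476) + v(S, 12) = (15 - 476) + sqrt(12) = -461 + 2*sqrt(3)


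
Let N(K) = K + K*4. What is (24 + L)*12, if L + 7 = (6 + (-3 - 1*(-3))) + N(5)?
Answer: 576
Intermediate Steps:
N(K) = 5*K (N(K) = K + 4*K = 5*K)
L = 24 (L = -7 + ((6 + (-3 - 1*(-3))) + 5*5) = -7 + ((6 + (-3 + 3)) + 25) = -7 + ((6 + 0) + 25) = -7 + (6 + 25) = -7 + 31 = 24)
(24 + L)*12 = (24 + 24)*12 = 48*12 = 576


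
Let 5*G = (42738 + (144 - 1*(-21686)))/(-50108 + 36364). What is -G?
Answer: 8071/8590 ≈ 0.93958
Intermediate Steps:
G = -8071/8590 (G = ((42738 + (144 - 1*(-21686)))/(-50108 + 36364))/5 = ((42738 + (144 + 21686))/(-13744))/5 = ((42738 + 21830)*(-1/13744))/5 = (64568*(-1/13744))/5 = (⅕)*(-8071/1718) = -8071/8590 ≈ -0.93958)
-G = -1*(-8071/8590) = 8071/8590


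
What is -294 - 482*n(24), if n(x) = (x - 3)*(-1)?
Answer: 9828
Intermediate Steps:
n(x) = 3 - x (n(x) = (-3 + x)*(-1) = 3 - x)
-294 - 482*n(24) = -294 - 482*(3 - 1*24) = -294 - 482*(3 - 24) = -294 - 482*(-21) = -294 + 10122 = 9828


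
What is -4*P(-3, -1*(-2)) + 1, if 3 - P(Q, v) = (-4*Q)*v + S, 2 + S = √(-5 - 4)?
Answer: 77 + 12*I ≈ 77.0 + 12.0*I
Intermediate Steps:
S = -2 + 3*I (S = -2 + √(-5 - 4) = -2 + √(-9) = -2 + 3*I ≈ -2.0 + 3.0*I)
P(Q, v) = 5 - 3*I + 4*Q*v (P(Q, v) = 3 - ((-4*Q)*v + (-2 + 3*I)) = 3 - (-4*Q*v + (-2 + 3*I)) = 3 - (-2 + 3*I - 4*Q*v) = 3 + (2 - 3*I + 4*Q*v) = 5 - 3*I + 4*Q*v)
-4*P(-3, -1*(-2)) + 1 = -4*(5 - 3*I + 4*(-3)*(-1*(-2))) + 1 = -4*(5 - 3*I + 4*(-3)*2) + 1 = -4*(5 - 3*I - 24) + 1 = -4*(-19 - 3*I) + 1 = (76 + 12*I) + 1 = 77 + 12*I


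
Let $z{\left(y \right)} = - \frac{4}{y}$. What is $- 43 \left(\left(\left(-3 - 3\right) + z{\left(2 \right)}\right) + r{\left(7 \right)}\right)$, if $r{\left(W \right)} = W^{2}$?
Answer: $-1763$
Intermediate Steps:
$- 43 \left(\left(\left(-3 - 3\right) + z{\left(2 \right)}\right) + r{\left(7 \right)}\right) = - 43 \left(\left(\left(-3 - 3\right) - \frac{4}{2}\right) + 7^{2}\right) = - 43 \left(\left(-6 - 2\right) + 49\right) = - 43 \left(-8 + 49\right) = \left(-43\right) 41 = -1763$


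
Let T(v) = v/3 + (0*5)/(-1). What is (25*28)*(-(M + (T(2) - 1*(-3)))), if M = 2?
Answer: -11900/3 ≈ -3966.7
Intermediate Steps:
T(v) = v/3 (T(v) = v*(⅓) + 0*(-1) = v/3 + 0 = v/3)
(25*28)*(-(M + (T(2) - 1*(-3)))) = (25*28)*(-(2 + ((⅓)*2 - 1*(-3)))) = 700*(-(2 + (⅔ + 3))) = 700*(-(2 + 11/3)) = 700*(-1*17/3) = 700*(-17/3) = -11900/3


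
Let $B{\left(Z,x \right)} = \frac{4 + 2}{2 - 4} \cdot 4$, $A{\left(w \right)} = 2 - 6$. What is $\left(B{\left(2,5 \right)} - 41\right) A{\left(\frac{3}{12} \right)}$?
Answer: $212$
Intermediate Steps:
$A{\left(w \right)} = -4$ ($A{\left(w \right)} = 2 - 6 = -4$)
$B{\left(Z,x \right)} = -12$ ($B{\left(Z,x \right)} = \frac{6}{-2} \cdot 4 = 6 \left(- \frac{1}{2}\right) 4 = \left(-3\right) 4 = -12$)
$\left(B{\left(2,5 \right)} - 41\right) A{\left(\frac{3}{12} \right)} = \left(-12 - 41\right) \left(-4\right) = \left(-53\right) \left(-4\right) = 212$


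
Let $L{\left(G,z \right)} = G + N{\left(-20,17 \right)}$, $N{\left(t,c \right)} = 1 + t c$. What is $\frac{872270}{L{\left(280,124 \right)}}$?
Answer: $- \frac{872270}{59} \approx -14784.0$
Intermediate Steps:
$N{\left(t,c \right)} = 1 + c t$
$L{\left(G,z \right)} = -339 + G$ ($L{\left(G,z \right)} = G + \left(1 + 17 \left(-20\right)\right) = G + \left(1 - 340\right) = G - 339 = -339 + G$)
$\frac{872270}{L{\left(280,124 \right)}} = \frac{872270}{-339 + 280} = \frac{872270}{-59} = 872270 \left(- \frac{1}{59}\right) = - \frac{872270}{59}$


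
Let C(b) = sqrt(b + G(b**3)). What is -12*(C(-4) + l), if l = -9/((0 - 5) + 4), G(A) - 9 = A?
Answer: -108 - 12*I*sqrt(59) ≈ -108.0 - 92.174*I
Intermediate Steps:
G(A) = 9 + A
l = 9 (l = -9/(-5 + 4) = -9/(-1) = -9*(-1) = 9)
C(b) = sqrt(9 + b + b**3) (C(b) = sqrt(b + (9 + b**3)) = sqrt(9 + b + b**3))
-12*(C(-4) + l) = -12*(sqrt(9 - 4 + (-4)**3) + 9) = -12*(sqrt(9 - 4 - 64) + 9) = -12*(sqrt(-59) + 9) = -12*(I*sqrt(59) + 9) = -12*(9 + I*sqrt(59)) = -108 - 12*I*sqrt(59)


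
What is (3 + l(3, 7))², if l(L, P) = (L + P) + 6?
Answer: 361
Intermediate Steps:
l(L, P) = 6 + L + P
(3 + l(3, 7))² = (3 + (6 + 3 + 7))² = (3 + 16)² = 19² = 361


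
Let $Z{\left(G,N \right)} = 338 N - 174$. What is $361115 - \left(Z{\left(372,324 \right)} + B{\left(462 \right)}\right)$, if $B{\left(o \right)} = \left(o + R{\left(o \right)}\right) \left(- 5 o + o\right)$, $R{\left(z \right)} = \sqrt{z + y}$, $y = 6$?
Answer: $1105553 + 11088 \sqrt{13} \approx 1.1455 \cdot 10^{6}$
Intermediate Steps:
$R{\left(z \right)} = \sqrt{6 + z}$ ($R{\left(z \right)} = \sqrt{z + 6} = \sqrt{6 + z}$)
$Z{\left(G,N \right)} = -174 + 338 N$
$B{\left(o \right)} = - 4 o \left(o + \sqrt{6 + o}\right)$ ($B{\left(o \right)} = \left(o + \sqrt{6 + o}\right) \left(- 5 o + o\right) = \left(o + \sqrt{6 + o}\right) \left(- 4 o\right) = - 4 o \left(o + \sqrt{6 + o}\right)$)
$361115 - \left(Z{\left(372,324 \right)} + B{\left(462 \right)}\right) = 361115 - \left(\left(-174 + 338 \cdot 324\right) - 1848 \left(462 + \sqrt{6 + 462}\right)\right) = 361115 - \left(\left(-174 + 109512\right) - 1848 \left(462 + \sqrt{468}\right)\right) = 361115 - \left(109338 - 1848 \left(462 + 6 \sqrt{13}\right)\right) = 361115 - \left(109338 - \left(853776 + 11088 \sqrt{13}\right)\right) = 361115 - \left(-744438 - 11088 \sqrt{13}\right) = 361115 + \left(744438 + 11088 \sqrt{13}\right) = 1105553 + 11088 \sqrt{13}$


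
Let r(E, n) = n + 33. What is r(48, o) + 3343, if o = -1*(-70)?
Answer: 3446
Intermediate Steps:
o = 70
r(E, n) = 33 + n
r(48, o) + 3343 = (33 + 70) + 3343 = 103 + 3343 = 3446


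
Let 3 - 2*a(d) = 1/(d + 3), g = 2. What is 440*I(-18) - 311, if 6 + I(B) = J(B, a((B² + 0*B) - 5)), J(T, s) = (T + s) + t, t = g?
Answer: -1502401/161 ≈ -9331.7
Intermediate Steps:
a(d) = 3/2 - 1/(2*(3 + d)) (a(d) = 3/2 - 1/(2*(d + 3)) = 3/2 - 1/(2*(3 + d)))
t = 2
J(T, s) = 2 + T + s (J(T, s) = (T + s) + 2 = 2 + T + s)
I(B) = -4 + B + (-7 + 3*B²)/(2*(-2 + B²)) (I(B) = -6 + (2 + B + (8 + 3*((B² + 0*B) - 5))/(2*(3 + ((B² + 0*B) - 5)))) = -6 + (2 + B + (8 + 3*((B² + 0) - 5))/(2*(3 + ((B² + 0) - 5)))) = -6 + (2 + B + (8 + 3*(B² - 5))/(2*(3 + (B² - 5)))) = -6 + (2 + B + (8 + 3*(-5 + B²))/(2*(3 + (-5 + B²)))) = -6 + (2 + B + (8 + (-15 + 3*B²))/(2*(-2 + B²))) = -6 + (2 + B + (-7 + 3*B²)/(2*(-2 + B²))) = -4 + B + (-7 + 3*B²)/(2*(-2 + B²)))
440*I(-18) - 311 = 440*((9 - 5*(-18)² - 4*(-18) + 2*(-18)³)/(2*(-2 + (-18)²))) - 311 = 440*((9 - 5*324 + 72 + 2*(-5832))/(2*(-2 + 324))) - 311 = 440*((½)*(9 - 1620 + 72 - 11664)/322) - 311 = 440*((½)*(1/322)*(-13203)) - 311 = 440*(-13203/644) - 311 = -1452330/161 - 311 = -1502401/161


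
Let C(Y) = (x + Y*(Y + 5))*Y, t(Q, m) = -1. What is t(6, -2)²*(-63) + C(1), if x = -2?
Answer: -59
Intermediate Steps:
C(Y) = Y*(-2 + Y*(5 + Y)) (C(Y) = (-2 + Y*(Y + 5))*Y = (-2 + Y*(5 + Y))*Y = Y*(-2 + Y*(5 + Y)))
t(6, -2)²*(-63) + C(1) = (-1)²*(-63) + 1*(-2 + 1² + 5*1) = 1*(-63) + 1*(-2 + 1 + 5) = -63 + 1*4 = -63 + 4 = -59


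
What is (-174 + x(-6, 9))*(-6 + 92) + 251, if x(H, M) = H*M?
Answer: -19357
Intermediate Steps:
(-174 + x(-6, 9))*(-6 + 92) + 251 = (-174 - 6*9)*(-6 + 92) + 251 = (-174 - 54)*86 + 251 = -228*86 + 251 = -19608 + 251 = -19357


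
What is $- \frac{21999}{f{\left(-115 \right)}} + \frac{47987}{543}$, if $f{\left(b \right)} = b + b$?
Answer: $\frac{22982467}{124890} \approx 184.02$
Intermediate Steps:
$f{\left(b \right)} = 2 b$
$- \frac{21999}{f{\left(-115 \right)}} + \frac{47987}{543} = - \frac{21999}{2 \left(-115\right)} + \frac{47987}{543} = - \frac{21999}{-230} + 47987 \cdot \frac{1}{543} = \left(-21999\right) \left(- \frac{1}{230}\right) + \frac{47987}{543} = \frac{21999}{230} + \frac{47987}{543} = \frac{22982467}{124890}$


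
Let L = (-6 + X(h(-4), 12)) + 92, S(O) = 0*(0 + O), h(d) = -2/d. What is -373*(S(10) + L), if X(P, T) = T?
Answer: -36554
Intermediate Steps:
S(O) = 0 (S(O) = 0*O = 0)
L = 98 (L = (-6 + 12) + 92 = 6 + 92 = 98)
-373*(S(10) + L) = -373*(0 + 98) = -373*98 = -36554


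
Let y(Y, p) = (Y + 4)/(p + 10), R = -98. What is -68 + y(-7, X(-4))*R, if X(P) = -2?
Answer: -125/4 ≈ -31.250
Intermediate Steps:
y(Y, p) = (4 + Y)/(10 + p)
-68 + y(-7, X(-4))*R = -68 + ((4 - 7)/(10 - 2))*(-98) = -68 + (-3/8)*(-98) = -68 + ((⅛)*(-3))*(-98) = -68 - 3/8*(-98) = -68 + 147/4 = -125/4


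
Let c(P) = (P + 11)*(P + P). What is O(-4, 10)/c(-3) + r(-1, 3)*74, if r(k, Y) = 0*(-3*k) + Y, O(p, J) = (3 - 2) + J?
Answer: 10645/48 ≈ 221.77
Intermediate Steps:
O(p, J) = 1 + J
c(P) = 2*P*(11 + P) (c(P) = (11 + P)*(2*P) = 2*P*(11 + P))
r(k, Y) = Y (r(k, Y) = 0 + Y = Y)
O(-4, 10)/c(-3) + r(-1, 3)*74 = (1 + 10)/((2*(-3)*(11 - 3))) + 3*74 = 11/((2*(-3)*8)) + 222 = 11/(-48) + 222 = 11*(-1/48) + 222 = -11/48 + 222 = 10645/48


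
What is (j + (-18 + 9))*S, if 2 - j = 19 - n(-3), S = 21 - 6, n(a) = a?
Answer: -435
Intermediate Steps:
S = 15
j = -20 (j = 2 - (19 - 1*(-3)) = 2 - (19 + 3) = 2 - 1*22 = 2 - 22 = -20)
(j + (-18 + 9))*S = (-20 + (-18 + 9))*15 = (-20 - 9)*15 = -29*15 = -435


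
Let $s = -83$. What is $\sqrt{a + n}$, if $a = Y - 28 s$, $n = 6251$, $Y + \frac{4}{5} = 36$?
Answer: $\frac{\sqrt{215255}}{5} \approx 92.791$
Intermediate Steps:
$Y = \frac{176}{5}$ ($Y = - \frac{4}{5} + 36 = \frac{176}{5} \approx 35.2$)
$a = \frac{11796}{5}$ ($a = \frac{176}{5} - -2324 = \frac{176}{5} + 2324 = \frac{11796}{5} \approx 2359.2$)
$\sqrt{a + n} = \sqrt{\frac{11796}{5} + 6251} = \sqrt{\frac{43051}{5}} = \frac{\sqrt{215255}}{5}$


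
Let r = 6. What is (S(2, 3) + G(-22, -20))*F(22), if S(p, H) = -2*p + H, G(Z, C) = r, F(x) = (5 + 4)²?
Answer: 405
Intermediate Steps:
F(x) = 81 (F(x) = 9² = 81)
G(Z, C) = 6
S(p, H) = H - 2*p
(S(2, 3) + G(-22, -20))*F(22) = ((3 - 2*2) + 6)*81 = ((3 - 4) + 6)*81 = (-1 + 6)*81 = 5*81 = 405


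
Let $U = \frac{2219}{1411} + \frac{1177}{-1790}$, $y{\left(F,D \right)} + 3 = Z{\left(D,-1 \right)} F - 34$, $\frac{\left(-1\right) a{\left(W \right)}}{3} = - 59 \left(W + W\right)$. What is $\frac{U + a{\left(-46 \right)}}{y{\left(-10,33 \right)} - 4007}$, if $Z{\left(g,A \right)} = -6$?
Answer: $\frac{13708674899}{3354116320} \approx 4.0871$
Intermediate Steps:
$a{\left(W \right)} = 354 W$ ($a{\left(W \right)} = - 3 \left(- 59 \left(W + W\right)\right) = - 3 \left(- 59 \cdot 2 W\right) = - 3 \left(- 118 W\right) = 354 W$)
$y{\left(F,D \right)} = -37 - 6 F$ ($y{\left(F,D \right)} = -3 - \left(34 + 6 F\right) = -37 - 6 F$)
$U = \frac{2311263}{2525690}$ ($U = 2219 \cdot \frac{1}{1411} + 1177 \left(- \frac{1}{1790}\right) = \frac{2219}{1411} - \frac{1177}{1790} = \frac{2311263}{2525690} \approx 0.9151$)
$\frac{U + a{\left(-46 \right)}}{y{\left(-10,33 \right)} - 4007} = \frac{\frac{2311263}{2525690} + 354 \left(-46\right)}{\left(-37 - -60\right) - 4007} = \frac{\frac{2311263}{2525690} - 16284}{\left(-37 + 60\right) - 4007} = - \frac{41126024697}{2525690 \left(23 - 4007\right)} = - \frac{41126024697}{2525690 \left(-3984\right)} = \left(- \frac{41126024697}{2525690}\right) \left(- \frac{1}{3984}\right) = \frac{13708674899}{3354116320}$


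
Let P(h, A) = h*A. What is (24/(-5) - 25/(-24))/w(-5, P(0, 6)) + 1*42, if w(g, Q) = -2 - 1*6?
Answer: 40771/960 ≈ 42.470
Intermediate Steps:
P(h, A) = A*h
w(g, Q) = -8 (w(g, Q) = -2 - 6 = -8)
(24/(-5) - 25/(-24))/w(-5, P(0, 6)) + 1*42 = (24/(-5) - 25/(-24))/(-8) + 1*42 = (24*(-⅕) - 25*(-1/24))*(-⅛) + 42 = (-24/5 + 25/24)*(-⅛) + 42 = -451/120*(-⅛) + 42 = 451/960 + 42 = 40771/960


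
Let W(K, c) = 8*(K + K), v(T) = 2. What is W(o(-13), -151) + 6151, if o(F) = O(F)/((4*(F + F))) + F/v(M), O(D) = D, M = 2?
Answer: 6049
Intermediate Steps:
o(F) = ⅛ + F/2 (o(F) = F/((4*(F + F))) + F/2 = F/((4*(2*F))) + F*(½) = F/((8*F)) + F/2 = F*(1/(8*F)) + F/2 = ⅛ + F/2)
W(K, c) = 16*K (W(K, c) = 8*(2*K) = 16*K)
W(o(-13), -151) + 6151 = 16*(⅛ + (½)*(-13)) + 6151 = 16*(⅛ - 13/2) + 6151 = 16*(-51/8) + 6151 = -102 + 6151 = 6049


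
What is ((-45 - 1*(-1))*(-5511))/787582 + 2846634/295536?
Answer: 192801704201/19396569496 ≈ 9.9400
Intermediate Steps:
((-45 - 1*(-1))*(-5511))/787582 + 2846634/295536 = ((-45 + 1)*(-5511))*(1/787582) + 2846634*(1/295536) = -44*(-5511)*(1/787582) + 474439/49256 = 242484*(1/787582) + 474439/49256 = 121242/393791 + 474439/49256 = 192801704201/19396569496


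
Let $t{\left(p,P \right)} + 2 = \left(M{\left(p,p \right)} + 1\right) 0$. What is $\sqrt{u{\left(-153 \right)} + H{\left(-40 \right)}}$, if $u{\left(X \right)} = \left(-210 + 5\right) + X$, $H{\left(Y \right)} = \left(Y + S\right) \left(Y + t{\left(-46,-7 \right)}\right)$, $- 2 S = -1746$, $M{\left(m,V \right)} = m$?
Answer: $188 i \approx 188.0 i$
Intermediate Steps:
$t{\left(p,P \right)} = -2$ ($t{\left(p,P \right)} = -2 + \left(p + 1\right) 0 = -2 + \left(1 + p\right) 0 = -2 + 0 = -2$)
$S = 873$ ($S = \left(- \frac{1}{2}\right) \left(-1746\right) = 873$)
$H{\left(Y \right)} = \left(-2 + Y\right) \left(873 + Y\right)$ ($H{\left(Y \right)} = \left(Y + 873\right) \left(Y - 2\right) = \left(873 + Y\right) \left(-2 + Y\right) = \left(-2 + Y\right) \left(873 + Y\right)$)
$u{\left(X \right)} = -205 + X$
$\sqrt{u{\left(-153 \right)} + H{\left(-40 \right)}} = \sqrt{\left(-205 - 153\right) + \left(-1746 + \left(-40\right)^{2} + 871 \left(-40\right)\right)} = \sqrt{-358 - 34986} = \sqrt{-35344} = 188 i$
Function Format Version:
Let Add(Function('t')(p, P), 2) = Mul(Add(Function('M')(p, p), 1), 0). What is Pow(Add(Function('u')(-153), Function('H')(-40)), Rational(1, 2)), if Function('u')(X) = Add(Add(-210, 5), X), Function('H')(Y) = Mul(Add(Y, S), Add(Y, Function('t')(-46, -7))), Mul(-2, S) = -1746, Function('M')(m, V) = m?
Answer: Mul(188, I) ≈ Mul(188.00, I)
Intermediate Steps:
Function('t')(p, P) = -2 (Function('t')(p, P) = Add(-2, Mul(Add(p, 1), 0)) = Add(-2, Mul(Add(1, p), 0)) = Add(-2, 0) = -2)
S = 873 (S = Mul(Rational(-1, 2), -1746) = 873)
Function('H')(Y) = Mul(Add(-2, Y), Add(873, Y)) (Function('H')(Y) = Mul(Add(Y, 873), Add(Y, -2)) = Mul(Add(873, Y), Add(-2, Y)) = Mul(Add(-2, Y), Add(873, Y)))
Function('u')(X) = Add(-205, X)
Pow(Add(Function('u')(-153), Function('H')(-40)), Rational(1, 2)) = Pow(Add(Add(-205, -153), Add(-1746, Pow(-40, 2), Mul(871, -40))), Rational(1, 2)) = Pow(Add(-358, Add(-1746, 1600, -34840)), Rational(1, 2)) = Pow(Add(-358, -34986), Rational(1, 2)) = Pow(-35344, Rational(1, 2)) = Mul(188, I)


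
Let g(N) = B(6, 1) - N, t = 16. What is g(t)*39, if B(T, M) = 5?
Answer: -429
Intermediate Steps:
g(N) = 5 - N
g(t)*39 = (5 - 1*16)*39 = (5 - 16)*39 = -11*39 = -429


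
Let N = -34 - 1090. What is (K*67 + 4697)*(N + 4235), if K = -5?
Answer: 13570182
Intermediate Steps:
N = -1124
(K*67 + 4697)*(N + 4235) = (-5*67 + 4697)*(-1124 + 4235) = (-335 + 4697)*3111 = 4362*3111 = 13570182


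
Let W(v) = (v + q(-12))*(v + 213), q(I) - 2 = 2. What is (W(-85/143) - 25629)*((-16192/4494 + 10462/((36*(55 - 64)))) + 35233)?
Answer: -2903966720043817/3312738 ≈ -8.7661e+8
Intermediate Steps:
q(I) = 4 (q(I) = 2 + 2 = 4)
W(v) = (4 + v)*(213 + v) (W(v) = (v + 4)*(v + 213) = (4 + v)*(213 + v))
(W(-85/143) - 25629)*((-16192/4494 + 10462/((36*(55 - 64)))) + 35233) = ((852 + (-85/143)² + 217*(-85/143)) - 25629)*((-16192/4494 + 10462/((36*(55 - 64)))) + 35233) = ((852 + (-85*1/143)² + 217*(-85*1/143)) - 25629)*((-16192*1/4494 + 10462/((36*(-9)))) + 35233) = ((852 + (-85/143)² + 217*(-85/143)) - 25629)*((-8096/2247 + 10462/(-324)) + 35233) = ((852 + 7225/20449 - 18445/143) - 25629)*((-8096/2247 + 10462*(-1/324)) + 35233) = (14792138/20449 - 25629)*((-8096/2247 - 5231/162) + 35233) = -509295283*(-4355203/121338 + 35233)/20449 = -509295283/20449*4270746551/121338 = -2903966720043817/3312738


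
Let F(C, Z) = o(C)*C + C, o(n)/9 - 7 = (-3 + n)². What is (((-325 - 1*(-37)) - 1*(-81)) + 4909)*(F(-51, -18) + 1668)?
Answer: -6300868080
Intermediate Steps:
o(n) = 63 + 9*(-3 + n)²
F(C, Z) = C + C*(63 + 9*(-3 + C)²) (F(C, Z) = (63 + 9*(-3 + C)²)*C + C = C*(63 + 9*(-3 + C)²) + C = C + C*(63 + 9*(-3 + C)²))
(((-325 - 1*(-37)) - 1*(-81)) + 4909)*(F(-51, -18) + 1668) = (((-325 - 1*(-37)) - 1*(-81)) + 4909)*(-51*(64 + 9*(-3 - 51)²) + 1668) = (((-325 + 37) + 81) + 4909)*(-51*(64 + 9*(-54)²) + 1668) = ((-288 + 81) + 4909)*(-51*(64 + 9*2916) + 1668) = (-207 + 4909)*(-51*(64 + 26244) + 1668) = 4702*(-51*26308 + 1668) = 4702*(-1341708 + 1668) = 4702*(-1340040) = -6300868080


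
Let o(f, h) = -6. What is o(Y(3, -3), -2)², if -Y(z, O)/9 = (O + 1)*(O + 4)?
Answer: 36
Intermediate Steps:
Y(z, O) = -9*(1 + O)*(4 + O) (Y(z, O) = -9*(O + 1)*(O + 4) = -9*(1 + O)*(4 + O))
o(Y(3, -3), -2)² = (-6)² = 36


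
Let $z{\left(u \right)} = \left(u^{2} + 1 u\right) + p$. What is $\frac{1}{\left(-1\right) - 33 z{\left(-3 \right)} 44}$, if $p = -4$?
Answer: $\frac{1}{2904} \approx 0.00034435$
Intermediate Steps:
$z{\left(u \right)} = -4 + u + u^{2}$ ($z{\left(u \right)} = \left(u^{2} + 1 u\right) - 4 = \left(u^{2} + u\right) - 4 = \left(u + u^{2}\right) - 4 = -4 + u + u^{2}$)
$\frac{1}{\left(-1\right) - 33 z{\left(-3 \right)} 44} = \frac{1}{\left(-1\right) - 33 \left(-4 - 3 + \left(-3\right)^{2}\right) 44} = \frac{1}{\left(-1\right) - 33 \left(-4 - 3 + 9\right) 44} = \frac{1}{\left(-1\right) \left(-33\right) 2 \cdot 44} = \frac{1}{\left(-1\right) \left(\left(-66\right) 44\right)} = \frac{1}{\left(-1\right) \left(-2904\right)} = \frac{1}{2904}$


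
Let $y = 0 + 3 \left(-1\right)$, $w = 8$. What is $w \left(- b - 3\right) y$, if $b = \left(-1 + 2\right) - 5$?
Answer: $-24$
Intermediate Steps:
$b = -4$ ($b = 1 - 5 = -4$)
$y = -3$ ($y = 0 - 3 = -3$)
$w \left(- b - 3\right) y = 8 \left(\left(-1\right) \left(-4\right) - 3\right) \left(-3\right) = 8 \left(4 - 3\right) \left(-3\right) = 8 \cdot 1 \left(-3\right) = 8 \left(-3\right) = -24$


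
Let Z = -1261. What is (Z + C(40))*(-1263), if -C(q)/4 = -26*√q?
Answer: 1592643 - 262704*√10 ≈ 7.6190e+5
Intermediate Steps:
C(q) = 104*√q (C(q) = -(-104)*√q = 104*√q)
(Z + C(40))*(-1263) = (-1261 + 104*√40)*(-1263) = (-1261 + 104*(2*√10))*(-1263) = (-1261 + 208*√10)*(-1263) = 1592643 - 262704*√10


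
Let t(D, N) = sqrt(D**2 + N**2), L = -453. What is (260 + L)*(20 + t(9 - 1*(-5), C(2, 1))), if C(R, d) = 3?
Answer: -3860 - 193*sqrt(205) ≈ -6623.3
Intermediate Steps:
(260 + L)*(20 + t(9 - 1*(-5), C(2, 1))) = (260 - 453)*(20 + sqrt((9 - 1*(-5))**2 + 3**2)) = -193*(20 + sqrt((9 + 5)**2 + 9)) = -193*(20 + sqrt(14**2 + 9)) = -193*(20 + sqrt(196 + 9)) = -193*(20 + sqrt(205)) = -3860 - 193*sqrt(205)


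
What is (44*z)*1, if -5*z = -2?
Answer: 88/5 ≈ 17.600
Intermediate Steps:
z = ⅖ (z = -⅕*(-2) = ⅖ ≈ 0.40000)
(44*z)*1 = (44*(⅖))*1 = (88/5)*1 = 88/5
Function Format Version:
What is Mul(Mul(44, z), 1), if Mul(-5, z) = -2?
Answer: Rational(88, 5) ≈ 17.600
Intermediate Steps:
z = Rational(2, 5) (z = Mul(Rational(-1, 5), -2) = Rational(2, 5) ≈ 0.40000)
Mul(Mul(44, z), 1) = Mul(Mul(44, Rational(2, 5)), 1) = Mul(Rational(88, 5), 1) = Rational(88, 5)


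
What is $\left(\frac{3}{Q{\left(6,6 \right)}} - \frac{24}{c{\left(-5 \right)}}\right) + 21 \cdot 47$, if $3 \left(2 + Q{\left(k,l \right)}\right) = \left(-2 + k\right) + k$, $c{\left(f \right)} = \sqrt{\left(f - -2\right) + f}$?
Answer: $\frac{3957}{4} + 6 i \sqrt{2} \approx 989.25 + 8.4853 i$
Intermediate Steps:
$c{\left(f \right)} = \sqrt{2 + 2 f}$ ($c{\left(f \right)} = \sqrt{\left(f + 2\right) + f} = \sqrt{\left(2 + f\right) + f} = \sqrt{2 + 2 f}$)
$Q{\left(k,l \right)} = - \frac{8}{3} + \frac{2 k}{3}$ ($Q{\left(k,l \right)} = -2 + \frac{\left(-2 + k\right) + k}{3} = -2 + \frac{-2 + 2 k}{3} = -2 + \left(- \frac{2}{3} + \frac{2 k}{3}\right) = - \frac{8}{3} + \frac{2 k}{3}$)
$\left(\frac{3}{Q{\left(6,6 \right)}} - \frac{24}{c{\left(-5 \right)}}\right) + 21 \cdot 47 = \left(\frac{3}{- \frac{8}{3} + \frac{2}{3} \cdot 6} - \frac{24}{\sqrt{2 + 2 \left(-5\right)}}\right) + 21 \cdot 47 = \left(\frac{3}{- \frac{8}{3} + 4} - \frac{24}{\sqrt{2 - 10}}\right) + 987 = \left(\frac{3}{\frac{4}{3}} - \frac{24}{\sqrt{-8}}\right) + 987 = \left(3 \cdot \frac{3}{4} - \frac{24}{2 i \sqrt{2}}\right) + 987 = \left(\frac{9}{4} - 24 \left(- \frac{i \sqrt{2}}{4}\right)\right) + 987 = \left(\frac{9}{4} + 6 i \sqrt{2}\right) + 987 = \frac{3957}{4} + 6 i \sqrt{2}$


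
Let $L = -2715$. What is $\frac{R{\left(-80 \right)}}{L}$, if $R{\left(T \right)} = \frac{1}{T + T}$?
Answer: $\frac{1}{434400} \approx 2.302 \cdot 10^{-6}$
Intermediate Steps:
$R{\left(T \right)} = \frac{1}{2 T}$
$\frac{R{\left(-80 \right)}}{L} = \frac{\frac{1}{2} \frac{1}{-80}}{-2715} = \frac{1}{2} \left(- \frac{1}{80}\right) \left(- \frac{1}{2715}\right) = \left(- \frac{1}{160}\right) \left(- \frac{1}{2715}\right) = \frac{1}{434400}$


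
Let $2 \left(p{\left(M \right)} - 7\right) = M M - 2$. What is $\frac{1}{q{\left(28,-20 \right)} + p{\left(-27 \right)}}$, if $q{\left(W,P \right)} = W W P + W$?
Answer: $- \frac{2}{30563} \approx -6.5439 \cdot 10^{-5}$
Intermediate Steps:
$q{\left(W,P \right)} = W + P W^{2}$ ($q{\left(W,P \right)} = W^{2} P + W = P W^{2} + W = W + P W^{2}$)
$p{\left(M \right)} = 6 + \frac{M^{2}}{2}$ ($p{\left(M \right)} = 7 + \frac{M M - 2}{2} = 7 + \frac{M^{2} - 2}{2} = 7 + \frac{-2 + M^{2}}{2} = 7 + \left(-1 + \frac{M^{2}}{2}\right) = 6 + \frac{M^{2}}{2}$)
$\frac{1}{q{\left(28,-20 \right)} + p{\left(-27 \right)}} = \frac{1}{28 \left(1 - 560\right) + \left(6 + \frac{\left(-27\right)^{2}}{2}\right)} = \frac{1}{28 \left(1 - 560\right) + \left(6 + \frac{1}{2} \cdot 729\right)} = \frac{1}{28 \left(-559\right) + \left(6 + \frac{729}{2}\right)} = \frac{1}{-15652 + \frac{741}{2}} = \frac{1}{- \frac{30563}{2}} = - \frac{2}{30563}$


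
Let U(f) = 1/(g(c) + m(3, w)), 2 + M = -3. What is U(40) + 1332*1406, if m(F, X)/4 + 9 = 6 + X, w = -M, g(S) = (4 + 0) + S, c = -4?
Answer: 14982337/8 ≈ 1.8728e+6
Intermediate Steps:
M = -5 (M = -2 - 3 = -5)
g(S) = 4 + S
w = 5 (w = -1*(-5) = 5)
m(F, X) = -12 + 4*X (m(F, X) = -36 + 4*(6 + X) = -36 + (24 + 4*X) = -12 + 4*X)
U(f) = ⅛ (U(f) = 1/((4 - 4) + (-12 + 4*5)) = 1/(0 + (-12 + 20)) = 1/(0 + 8) = 1/8 = ⅛)
U(40) + 1332*1406 = ⅛ + 1332*1406 = ⅛ + 1872792 = 14982337/8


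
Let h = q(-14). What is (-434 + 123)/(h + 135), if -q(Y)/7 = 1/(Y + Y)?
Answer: -1244/541 ≈ -2.2994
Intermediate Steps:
q(Y) = -7/(2*Y) (q(Y) = -7/(Y + Y) = -7*1/(2*Y) = -7/(2*Y))
h = ¼ (h = -7/2/(-14) = -7/2*(-1/14) = ¼ ≈ 0.25000)
(-434 + 123)/(h + 135) = (-434 + 123)/(¼ + 135) = -311/541/4 = -311*4/541 = -1244/541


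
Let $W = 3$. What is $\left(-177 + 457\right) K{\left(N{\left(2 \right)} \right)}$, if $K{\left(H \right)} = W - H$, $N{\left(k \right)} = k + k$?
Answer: $-280$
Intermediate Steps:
$N{\left(k \right)} = 2 k$
$K{\left(H \right)} = 3 - H$
$\left(-177 + 457\right) K{\left(N{\left(2 \right)} \right)} = \left(-177 + 457\right) \left(3 - 2 \cdot 2\right) = 280 \left(3 - 4\right) = 280 \left(-1\right) = -280$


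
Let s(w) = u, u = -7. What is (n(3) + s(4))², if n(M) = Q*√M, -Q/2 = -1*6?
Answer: 481 - 168*√3 ≈ 190.02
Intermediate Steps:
Q = 12 (Q = -(-2)*6 = -2*(-6) = 12)
n(M) = 12*√M
s(w) = -7
(n(3) + s(4))² = (12*√3 - 7)² = (-7 + 12*√3)²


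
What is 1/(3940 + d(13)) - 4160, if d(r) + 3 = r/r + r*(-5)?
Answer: -16111679/3873 ≈ -4160.0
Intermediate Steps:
d(r) = -2 - 5*r (d(r) = -3 + (r/r + r*(-5)) = -3 + (1 - 5*r) = -2 - 5*r)
1/(3940 + d(13)) - 4160 = 1/(3940 + (-2 - 5*13)) - 4160 = 1/(3940 + (-2 - 65)) - 4160 = 1/(3940 - 67) - 4160 = 1/3873 - 4160 = -16111679/3873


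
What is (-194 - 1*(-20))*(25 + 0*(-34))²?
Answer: -108750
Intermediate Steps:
(-194 - 1*(-20))*(25 + 0*(-34))² = (-194 + 20)*(25 + 0)² = -174*25² = -174*625 = -108750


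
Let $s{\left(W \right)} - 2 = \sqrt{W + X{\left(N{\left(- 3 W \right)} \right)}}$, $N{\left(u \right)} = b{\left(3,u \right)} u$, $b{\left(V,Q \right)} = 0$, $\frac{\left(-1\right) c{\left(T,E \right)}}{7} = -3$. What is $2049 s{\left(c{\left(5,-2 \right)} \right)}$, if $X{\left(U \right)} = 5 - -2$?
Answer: $4098 + 4098 \sqrt{7} \approx 14940.0$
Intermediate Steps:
$c{\left(T,E \right)} = 21$ ($c{\left(T,E \right)} = \left(-7\right) \left(-3\right) = 21$)
$N{\left(u \right)} = 0$ ($N{\left(u \right)} = 0 u = 0$)
$X{\left(U \right)} = 7$ ($X{\left(U \right)} = 5 + 2 = 7$)
$s{\left(W \right)} = 2 + \sqrt{7 + W}$ ($s{\left(W \right)} = 2 + \sqrt{W + 7} = 2 + \sqrt{7 + W}$)
$2049 s{\left(c{\left(5,-2 \right)} \right)} = 2049 \left(2 + \sqrt{7 + 21}\right) = 2049 \left(2 + \sqrt{28}\right) = 2049 \left(2 + 2 \sqrt{7}\right) = 4098 + 4098 \sqrt{7}$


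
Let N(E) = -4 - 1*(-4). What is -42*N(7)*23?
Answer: 0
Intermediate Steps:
N(E) = 0 (N(E) = -4 + 4 = 0)
-42*N(7)*23 = -42*0*23 = 0*23 = 0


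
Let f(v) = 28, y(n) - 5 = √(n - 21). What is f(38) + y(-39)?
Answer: 33 + 2*I*√15 ≈ 33.0 + 7.746*I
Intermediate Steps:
y(n) = 5 + √(-21 + n) (y(n) = 5 + √(n - 21) = 5 + √(-21 + n))
f(38) + y(-39) = 28 + (5 + √(-21 - 39)) = 28 + (5 + √(-60)) = 28 + (5 + 2*I*√15) = 33 + 2*I*√15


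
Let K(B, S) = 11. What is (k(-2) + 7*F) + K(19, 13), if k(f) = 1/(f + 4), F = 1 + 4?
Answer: 93/2 ≈ 46.500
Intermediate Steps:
F = 5
k(f) = 1/(4 + f)
(k(-2) + 7*F) + K(19, 13) = (1/(4 - 2) + 7*5) + 11 = (1/2 + 35) + 11 = 71/2 + 11 = 93/2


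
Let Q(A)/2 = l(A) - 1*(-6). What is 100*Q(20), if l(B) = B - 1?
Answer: 5000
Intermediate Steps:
l(B) = -1 + B
Q(A) = 10 + 2*A (Q(A) = 2*((-1 + A) - 1*(-6)) = 2*((-1 + A) + 6) = 2*(5 + A) = 10 + 2*A)
100*Q(20) = 100*(10 + 2*20) = 100*(10 + 40) = 100*50 = 5000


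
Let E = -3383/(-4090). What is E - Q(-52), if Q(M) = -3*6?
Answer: 77003/4090 ≈ 18.827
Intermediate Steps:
Q(M) = -18
E = 3383/4090 (E = -3383*(-1/4090) = 3383/4090 ≈ 0.82714)
E - Q(-52) = 3383/4090 - 1*(-18) = 3383/4090 + 18 = 77003/4090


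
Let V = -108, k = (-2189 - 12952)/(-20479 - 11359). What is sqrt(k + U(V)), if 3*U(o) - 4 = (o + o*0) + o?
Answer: I*sqrt(640348110762)/95514 ≈ 8.378*I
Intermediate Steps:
k = 15141/31838 (k = -15141/(-31838) = -15141*(-1/31838) = 15141/31838 ≈ 0.47556)
U(o) = 4/3 + 2*o/3 (U(o) = 4/3 + ((o + o*0) + o)/3 = 4/3 + ((o + 0) + o)/3 = 4/3 + (o + o)/3 = 4/3 + (2*o)/3 = 4/3 + 2*o/3)
sqrt(k + U(V)) = sqrt(15141/31838 + (4/3 + (2/3)*(-108))) = sqrt(15141/31838 + (4/3 - 72)) = sqrt(15141/31838 - 212/3) = sqrt(-6704233/95514) = I*sqrt(640348110762)/95514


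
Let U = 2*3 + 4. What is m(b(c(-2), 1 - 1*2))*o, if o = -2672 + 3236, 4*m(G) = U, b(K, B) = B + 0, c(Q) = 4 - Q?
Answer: 1410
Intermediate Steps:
U = 10 (U = 6 + 4 = 10)
b(K, B) = B
m(G) = 5/2 (m(G) = (¼)*10 = 5/2)
o = 564
m(b(c(-2), 1 - 1*2))*o = (5/2)*564 = 1410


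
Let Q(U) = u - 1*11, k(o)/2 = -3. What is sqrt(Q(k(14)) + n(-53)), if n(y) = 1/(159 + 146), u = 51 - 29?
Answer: 2*sqrt(255895)/305 ≈ 3.3171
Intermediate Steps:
u = 22
k(o) = -6 (k(o) = 2*(-3) = -6)
Q(U) = 11 (Q(U) = 22 - 1*11 = 22 - 11 = 11)
n(y) = 1/305
sqrt(Q(k(14)) + n(-53)) = sqrt(11 + 1/305) = sqrt(3356/305) = 2*sqrt(255895)/305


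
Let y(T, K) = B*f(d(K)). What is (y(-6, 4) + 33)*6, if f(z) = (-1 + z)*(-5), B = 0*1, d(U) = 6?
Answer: 198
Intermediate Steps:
B = 0
f(z) = 5 - 5*z
y(T, K) = 0 (y(T, K) = 0*(5 - 5*6) = 0*(5 - 30) = 0*(-25) = 0)
(y(-6, 4) + 33)*6 = (0 + 33)*6 = 33*6 = 198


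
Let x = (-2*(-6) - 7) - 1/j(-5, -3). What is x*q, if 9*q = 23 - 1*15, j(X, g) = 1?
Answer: 32/9 ≈ 3.5556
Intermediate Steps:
q = 8/9 (q = (23 - 1*15)/9 = (23 - 15)/9 = (1/9)*8 = 8/9 ≈ 0.88889)
x = 4 (x = (-2*(-6) - 7) - 1/1 = (12 - 7) - 1*1 = 5 - 1 = 4)
x*q = 4*(8/9) = 32/9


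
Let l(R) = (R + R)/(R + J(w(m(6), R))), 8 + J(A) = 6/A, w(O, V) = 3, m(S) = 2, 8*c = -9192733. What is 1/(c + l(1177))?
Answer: -9368/10764671511 ≈ -8.7025e-7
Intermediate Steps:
c = -9192733/8 (c = (⅛)*(-9192733) = -9192733/8 ≈ -1.1491e+6)
J(A) = -8 + 6/A
l(R) = 2*R/(-6 + R) (l(R) = (R + R)/(R + (-8 + 6/3)) = (2*R)/(R + (-8 + 6*(⅓))) = (2*R)/(R + (-8 + 2)) = (2*R)/(R - 6) = (2*R)/(-6 + R) = 2*R/(-6 + R))
1/(c + l(1177)) = 1/(-9192733/8 + 2*1177/(-6 + 1177)) = 1/(-9192733/8 + 2*1177/1171) = 1/(-9192733/8 + 2*1177*(1/1171)) = 1/(-9192733/8 + 2354/1171) = 1/(-10764671511/9368) = -9368/10764671511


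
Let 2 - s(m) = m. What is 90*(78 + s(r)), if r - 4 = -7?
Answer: 7470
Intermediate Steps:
r = -3 (r = 4 - 7 = -3)
s(m) = 2 - m
90*(78 + s(r)) = 90*(78 + (2 - 1*(-3))) = 90*(78 + (2 + 3)) = 90*(78 + 5) = 90*83 = 7470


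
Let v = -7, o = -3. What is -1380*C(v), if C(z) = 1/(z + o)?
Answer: 138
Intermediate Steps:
C(z) = 1/(-3 + z) (C(z) = 1/(z - 3) = 1/(-3 + z))
-1380*C(v) = -1380/(-3 - 7) = -1380/(-10) = -1380*(-⅒) = 138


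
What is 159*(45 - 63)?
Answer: -2862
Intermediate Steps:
159*(45 - 63) = 159*(-18) = -2862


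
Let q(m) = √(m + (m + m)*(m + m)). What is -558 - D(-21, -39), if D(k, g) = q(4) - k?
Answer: -579 - 2*√17 ≈ -587.25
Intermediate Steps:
q(m) = √(m + 4*m²) (q(m) = √(m + (2*m)*(2*m)) = √(m + 4*m²))
D(k, g) = -k + 2*√17 (D(k, g) = √(4*(1 + 4*4)) - k = √(4*(1 + 16)) - k = √(4*17) - k = √68 - k = 2*√17 - k = -k + 2*√17)
-558 - D(-21, -39) = -558 - (-1*(-21) + 2*√17) = -558 - (21 + 2*√17) = -558 + (-21 - 2*√17) = -579 - 2*√17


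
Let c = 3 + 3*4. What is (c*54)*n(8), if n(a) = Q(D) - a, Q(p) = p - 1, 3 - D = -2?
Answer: -3240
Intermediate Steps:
D = 5 (D = 3 - 1*(-2) = 3 + 2 = 5)
Q(p) = -1 + p
n(a) = 4 - a (n(a) = (-1 + 5) - a = 4 - a)
c = 15 (c = 3 + 12 = 15)
(c*54)*n(8) = (15*54)*(4 - 1*8) = 810*(4 - 8) = 810*(-4) = -3240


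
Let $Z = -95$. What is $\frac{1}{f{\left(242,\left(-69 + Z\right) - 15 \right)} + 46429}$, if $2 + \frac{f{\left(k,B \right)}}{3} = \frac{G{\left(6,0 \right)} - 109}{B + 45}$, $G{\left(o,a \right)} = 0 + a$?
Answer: $\frac{134}{6221009} \approx 2.154 \cdot 10^{-5}$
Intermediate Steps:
$G{\left(o,a \right)} = a$
$f{\left(k,B \right)} = -6 - \frac{327}{45 + B}$ ($f{\left(k,B \right)} = -6 + 3 \frac{0 - 109}{B + 45} = -6 + 3 \left(- \frac{109}{45 + B}\right) = -6 - \frac{327}{45 + B}$)
$\frac{1}{f{\left(242,\left(-69 + Z\right) - 15 \right)} + 46429} = \frac{1}{\frac{3 \left(-199 - 2 \left(\left(-69 - 95\right) - 15\right)\right)}{45 - 179} + 46429} = \frac{1}{\frac{3 \left(-199 - 2 \left(-164 - 15\right)\right)}{45 - 179} + 46429} = \frac{1}{\frac{3 \left(-199 - -358\right)}{45 - 179} + 46429} = \frac{1}{\frac{3 \left(-199 + 358\right)}{-134} + 46429} = \frac{1}{3 \left(- \frac{1}{134}\right) 159 + 46429} = \frac{1}{- \frac{477}{134} + 46429} = \frac{1}{\frac{6221009}{134}} = \frac{134}{6221009}$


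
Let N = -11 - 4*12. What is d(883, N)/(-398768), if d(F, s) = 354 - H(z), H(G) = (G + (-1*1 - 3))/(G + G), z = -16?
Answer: -2827/3190144 ≈ -0.00088617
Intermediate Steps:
N = -59 (N = -11 - 48 = -59)
H(G) = (-4 + G)/(2*G) (H(G) = (G + (-1 - 3))/((2*G)) = (G - 4)*(1/(2*G)) = (-4 + G)*(1/(2*G)) = (-4 + G)/(2*G))
d(F, s) = 2827/8 (d(F, s) = 354 - (-4 - 16)/(2*(-16)) = 354 - (-1)*(-20)/(2*16) = 354 - 1*5/8 = 354 - 5/8 = 2827/8)
d(883, N)/(-398768) = (2827/8)/(-398768) = (2827/8)*(-1/398768) = -2827/3190144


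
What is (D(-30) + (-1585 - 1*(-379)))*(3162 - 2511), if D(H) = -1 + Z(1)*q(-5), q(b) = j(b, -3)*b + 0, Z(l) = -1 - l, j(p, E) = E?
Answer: -805287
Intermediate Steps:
q(b) = -3*b (q(b) = -3*b + 0 = -3*b)
D(H) = -31 (D(H) = -1 + (-1 - 1*1)*(-3*(-5)) = -1 + (-1 - 1)*15 = -1 - 2*15 = -1 - 30 = -31)
(D(-30) + (-1585 - 1*(-379)))*(3162 - 2511) = (-31 + (-1585 - 1*(-379)))*(3162 - 2511) = (-31 + (-1585 + 379))*651 = (-31 - 1206)*651 = -1237*651 = -805287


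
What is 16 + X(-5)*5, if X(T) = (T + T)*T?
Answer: 266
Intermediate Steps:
X(T) = 2*T**2 (X(T) = (2*T)*T = 2*T**2)
16 + X(-5)*5 = 16 + (2*(-5)**2)*5 = 16 + (2*25)*5 = 16 + 50*5 = 16 + 250 = 266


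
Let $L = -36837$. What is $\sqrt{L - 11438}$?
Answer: $5 i \sqrt{1931} \approx 219.72 i$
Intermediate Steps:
$\sqrt{L - 11438} = \sqrt{-36837 - 11438} = \sqrt{-48275} = 5 i \sqrt{1931}$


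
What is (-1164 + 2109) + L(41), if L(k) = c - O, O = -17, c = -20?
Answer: 942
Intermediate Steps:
L(k) = -3 (L(k) = -20 - 1*(-17) = -20 + 17 = -3)
(-1164 + 2109) + L(41) = (-1164 + 2109) - 3 = 945 - 3 = 942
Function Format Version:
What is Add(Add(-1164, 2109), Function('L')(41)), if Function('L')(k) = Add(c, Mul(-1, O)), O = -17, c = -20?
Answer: 942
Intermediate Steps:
Function('L')(k) = -3 (Function('L')(k) = Add(-20, Mul(-1, -17)) = Add(-20, 17) = -3)
Add(Add(-1164, 2109), Function('L')(41)) = Add(Add(-1164, 2109), -3) = Add(945, -3) = 942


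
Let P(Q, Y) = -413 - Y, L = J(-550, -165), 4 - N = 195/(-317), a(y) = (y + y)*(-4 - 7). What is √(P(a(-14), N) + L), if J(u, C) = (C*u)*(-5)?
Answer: I*√45638849478/317 ≈ 673.92*I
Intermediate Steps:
J(u, C) = -5*C*u
a(y) = -22*y (a(y) = (2*y)*(-11) = -22*y)
N = 1463/317 (N = 4 - 195/(-317) = 4 - 195*(-1)/317 = 4 - 1*(-195/317) = 4 + 195/317 = 1463/317 ≈ 4.6151)
L = -453750 (L = -5*(-165)*(-550) = -453750)
√(P(a(-14), N) + L) = √((-413 - 1*1463/317) - 453750) = √((-413 - 1463/317) - 453750) = √(-132384/317 - 453750) = √(-143971134/317) = I*√45638849478/317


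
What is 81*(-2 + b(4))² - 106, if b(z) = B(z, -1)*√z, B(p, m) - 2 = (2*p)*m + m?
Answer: 20630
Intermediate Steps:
B(p, m) = 2 + m + 2*m*p (B(p, m) = 2 + ((2*p)*m + m) = 2 + (2*m*p + m) = 2 + (m + 2*m*p) = 2 + m + 2*m*p)
b(z) = √z*(1 - 2*z) (b(z) = (2 - 1 + 2*(-1)*z)*√z = (2 - 1 - 2*z)*√z = (1 - 2*z)*√z = √z*(1 - 2*z))
81*(-2 + b(4))² - 106 = 81*(-2 + √4*(1 - 2*4))² - 106 = 81*(-2 + 2*(1 - 8))² - 106 = 81*(-2 + 2*(-7))² - 106 = 81*(-2 - 14)² - 106 = 81*(-16)² - 106 = 81*256 - 106 = 20736 - 106 = 20630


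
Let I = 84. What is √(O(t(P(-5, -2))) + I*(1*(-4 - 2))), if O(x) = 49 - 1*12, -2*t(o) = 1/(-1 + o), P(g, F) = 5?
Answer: I*√467 ≈ 21.61*I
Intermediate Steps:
t(o) = -1/(2*(-1 + o))
O(x) = 37 (O(x) = 49 - 12 = 37)
√(O(t(P(-5, -2))) + I*(1*(-4 - 2))) = √(37 + 84*(1*(-4 - 2))) = √(37 + 84*(1*(-6))) = √(37 + 84*(-6)) = √(37 - 504) = √(-467) = I*√467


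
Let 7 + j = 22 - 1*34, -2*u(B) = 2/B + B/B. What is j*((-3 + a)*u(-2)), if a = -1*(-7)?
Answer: 0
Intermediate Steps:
a = 7
u(B) = -½ - 1/B (u(B) = -(2/B + B/B)/2 = -(2/B + 1)/2 = -(1 + 2/B)/2 = -½ - 1/B)
j = -19 (j = -7 + (22 - 1*34) = -7 + (22 - 34) = -7 - 12 = -19)
j*((-3 + a)*u(-2)) = -19*(-3 + 7)*(½)*(-2 - 1*(-2))/(-2) = -76*(½)*(-½)*(-2 + 2) = -76*(½)*(-½)*0 = -76*0 = -19*0 = 0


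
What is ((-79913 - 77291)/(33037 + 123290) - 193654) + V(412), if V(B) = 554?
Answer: -30186900904/156327 ≈ -1.9310e+5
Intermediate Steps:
((-79913 - 77291)/(33037 + 123290) - 193654) + V(412) = ((-79913 - 77291)/(33037 + 123290) - 193654) + 554 = (-157204/156327 - 193654) + 554 = -30273506062/156327 + 554 = -30186900904/156327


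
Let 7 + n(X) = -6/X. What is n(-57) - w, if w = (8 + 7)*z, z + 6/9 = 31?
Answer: -8776/19 ≈ -461.89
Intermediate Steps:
z = 91/3 (z = -⅔ + 31 = 91/3 ≈ 30.333)
n(X) = -7 - 6/X
w = 455 (w = (8 + 7)*(91/3) = 15*(91/3) = 455)
n(-57) - w = (-7 - 6/(-57)) - 1*455 = (-7 - 6*(-1/57)) - 455 = (-7 + 2/19) - 455 = -131/19 - 455 = -8776/19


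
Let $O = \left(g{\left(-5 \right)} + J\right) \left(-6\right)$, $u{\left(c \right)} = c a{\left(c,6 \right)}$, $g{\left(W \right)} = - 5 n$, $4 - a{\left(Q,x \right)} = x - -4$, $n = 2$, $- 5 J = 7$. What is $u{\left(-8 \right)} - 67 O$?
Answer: $- \frac{22674}{5} \approx -4534.8$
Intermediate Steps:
$J = - \frac{7}{5}$ ($J = \left(- \frac{1}{5}\right) 7 = - \frac{7}{5} \approx -1.4$)
$a{\left(Q,x \right)} = - x$ ($a{\left(Q,x \right)} = 4 - \left(x - -4\right) = 4 - \left(x + 4\right) = 4 - \left(4 + x\right) = - x$)
$g{\left(W \right)} = -10$ ($g{\left(W \right)} = \left(-5\right) 2 = -10$)
$u{\left(c \right)} = - 6 c$ ($u{\left(c \right)} = c \left(\left(-1\right) 6\right) = c \left(-6\right) = - 6 c$)
$O = \frac{342}{5}$ ($O = \left(-10 - \frac{7}{5}\right) \left(-6\right) = \left(- \frac{57}{5}\right) \left(-6\right) = \frac{342}{5} \approx 68.4$)
$u{\left(-8 \right)} - 67 O = \left(-6\right) \left(-8\right) - \frac{22914}{5} = 48 - \frac{22914}{5} = - \frac{22674}{5}$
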